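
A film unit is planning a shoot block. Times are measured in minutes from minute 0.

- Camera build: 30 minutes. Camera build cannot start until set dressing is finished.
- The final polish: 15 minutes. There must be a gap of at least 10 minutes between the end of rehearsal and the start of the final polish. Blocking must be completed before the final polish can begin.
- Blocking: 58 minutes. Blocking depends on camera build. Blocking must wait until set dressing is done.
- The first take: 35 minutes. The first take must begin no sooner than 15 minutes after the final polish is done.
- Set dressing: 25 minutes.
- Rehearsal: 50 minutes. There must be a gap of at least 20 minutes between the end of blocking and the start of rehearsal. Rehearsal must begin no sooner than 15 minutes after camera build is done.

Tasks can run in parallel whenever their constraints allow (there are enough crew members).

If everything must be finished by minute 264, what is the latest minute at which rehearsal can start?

139

The first take has no dependents, so it just needs to finish by minute 264. Starting by 264 − 35 = minute 229 achieves that.
Since the first take (must start by minute 229, minus 15-minute gap → minute 214) depends on it, the final polish must finish by minute 214. Backing off its 15-minute duration gives a latest start of minute 199.
Rehearsal has to be done before the final polish (must start by minute 199, minus 10-minute gap → minute 189). That means finishing by minute 189, i.e. starting by 189 − 50 = minute 139.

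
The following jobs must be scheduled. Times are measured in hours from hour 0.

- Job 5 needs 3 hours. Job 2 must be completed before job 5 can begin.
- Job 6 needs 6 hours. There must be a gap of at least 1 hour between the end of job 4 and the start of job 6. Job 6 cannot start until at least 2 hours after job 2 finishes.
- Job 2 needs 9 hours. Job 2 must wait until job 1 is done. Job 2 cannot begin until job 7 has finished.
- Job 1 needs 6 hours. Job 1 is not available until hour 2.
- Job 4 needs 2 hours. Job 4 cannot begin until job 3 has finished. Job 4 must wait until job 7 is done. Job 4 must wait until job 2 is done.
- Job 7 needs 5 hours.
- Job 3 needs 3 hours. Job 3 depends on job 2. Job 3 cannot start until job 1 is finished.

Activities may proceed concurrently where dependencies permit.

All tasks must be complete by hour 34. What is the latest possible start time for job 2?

Job 6 has no dependents, so it just needs to finish by hour 34. Starting by 34 − 6 = hour 28 achieves that.
Job 4 must finish before job 6 (must start by hour 28, minus 1-hour gap → hour 27). With a 2-hour duration, job 4 must start by 27 − 2 = hour 25.
Job 3 must finish before job 4 (must start by hour 25). With a 3-hour duration, job 3 must start by 25 − 3 = hour 22.
To finish by hour 34, job 5 (duration 3) must start no later than hour 31.
Job 2 has several dependents: job 3 (must start by hour 22); job 4 (must start by hour 25); job 5 (must start by hour 31); job 6 (must start by hour 28, minus 2-hour gap → hour 26). The earliest of those limits is hour 22, so job 2 must start by 22 − 9 = hour 13.

13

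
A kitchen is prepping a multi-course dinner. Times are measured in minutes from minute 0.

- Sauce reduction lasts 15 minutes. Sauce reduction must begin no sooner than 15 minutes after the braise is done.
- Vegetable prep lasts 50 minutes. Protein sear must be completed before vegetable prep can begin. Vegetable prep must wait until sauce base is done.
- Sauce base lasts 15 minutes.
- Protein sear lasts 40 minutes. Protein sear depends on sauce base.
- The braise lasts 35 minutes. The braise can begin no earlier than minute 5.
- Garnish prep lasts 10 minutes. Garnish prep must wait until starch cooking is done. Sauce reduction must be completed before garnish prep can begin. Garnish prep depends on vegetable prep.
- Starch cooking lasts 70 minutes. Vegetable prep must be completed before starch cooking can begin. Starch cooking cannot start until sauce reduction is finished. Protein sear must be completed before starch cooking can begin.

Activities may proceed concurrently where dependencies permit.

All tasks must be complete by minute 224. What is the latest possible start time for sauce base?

39

Garnish prep has no dependents, so it just needs to finish by minute 224. Starting by 224 − 10 = minute 214 achieves that.
Since garnish prep (must start by minute 214) depends on it, starch cooking must finish by minute 214. Backing off its 70-minute duration gives a latest start of minute 144.
Vegetable prep has several dependents: starch cooking (must start by minute 144); garnish prep (must start by minute 214). The earliest of those limits is minute 144, so vegetable prep must start by 144 − 50 = minute 94.
Protein sear has several dependents: vegetable prep (must start by minute 94); starch cooking (must start by minute 144). The earliest of those limits is minute 94, so protein sear must start by 94 − 40 = minute 54.
For sauce base: protein sear (must start by minute 54); vegetable prep (must start by minute 94). The most restrictive is minute 54; with a 15-minute duration, sauce base must start by minute 39.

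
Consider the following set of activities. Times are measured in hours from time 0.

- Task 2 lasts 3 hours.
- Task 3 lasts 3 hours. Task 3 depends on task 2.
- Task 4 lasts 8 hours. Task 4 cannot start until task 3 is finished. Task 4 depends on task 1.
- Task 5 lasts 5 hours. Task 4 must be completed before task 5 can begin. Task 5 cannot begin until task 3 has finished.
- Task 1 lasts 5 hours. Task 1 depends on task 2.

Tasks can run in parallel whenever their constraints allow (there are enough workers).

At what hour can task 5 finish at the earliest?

21

Task 2 can start immediately at hour 0; it finishes at hour 3.
Task 3 cannot begin until task 2 (finishes hour 3). It runs from hour 3 to 3 + 3 = hour 6.
Task 1 cannot begin until task 2 (finishes hour 3). It runs from hour 3 to 3 + 5 = hour 8.
Task 4 needs all of task 3 (finishes hour 6); task 1 (finishes hour 8). That puts its earliest start at hour 8; it finishes at 8 + 8 = hour 16.
Task 5 has to wait for task 4 (finishes hour 16); task 3 (finishes hour 6). The latest of these is hour 16, so task 5 runs hour 16 to 16 + 5 = hour 21.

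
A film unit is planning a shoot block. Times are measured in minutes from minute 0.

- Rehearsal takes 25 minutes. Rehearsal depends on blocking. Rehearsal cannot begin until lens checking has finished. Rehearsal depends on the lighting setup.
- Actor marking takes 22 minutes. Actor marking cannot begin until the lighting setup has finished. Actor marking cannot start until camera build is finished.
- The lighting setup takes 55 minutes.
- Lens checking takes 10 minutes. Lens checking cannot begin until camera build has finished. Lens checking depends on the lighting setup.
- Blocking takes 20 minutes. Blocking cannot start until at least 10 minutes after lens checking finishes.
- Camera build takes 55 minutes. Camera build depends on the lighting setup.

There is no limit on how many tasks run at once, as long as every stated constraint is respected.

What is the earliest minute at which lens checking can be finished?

120

The lighting setup has no prerequisites, so it starts at minute 0 and finishes at minute 55.
Camera build cannot begin until the lighting setup (finishes minute 55). It runs from minute 55 to 55 + 55 = minute 110.
Lens checking needs all of camera build (finishes minute 110); the lighting setup (finishes minute 55). That puts its earliest start at minute 110; it finishes at 110 + 10 = minute 120.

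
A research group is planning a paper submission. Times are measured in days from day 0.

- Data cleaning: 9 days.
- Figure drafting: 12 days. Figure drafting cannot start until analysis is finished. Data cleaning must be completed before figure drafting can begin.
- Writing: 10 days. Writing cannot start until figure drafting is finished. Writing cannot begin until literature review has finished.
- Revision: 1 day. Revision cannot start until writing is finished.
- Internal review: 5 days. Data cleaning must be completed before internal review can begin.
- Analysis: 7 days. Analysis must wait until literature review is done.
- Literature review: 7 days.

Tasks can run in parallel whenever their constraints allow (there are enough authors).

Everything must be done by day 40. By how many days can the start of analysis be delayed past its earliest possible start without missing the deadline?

3

Literature review has no prerequisites, so it starts at day 0 and finishes at day 7.
Analysis waits on literature review (finishes day 7), so it starts at day 7 and finishes at 7 + 7 = day 14.

Working backward from the deadline:
To finish by day 40, revision (duration 1) must start no later than day 39.
Writing must finish before revision (must start by day 39). With a 10-day duration, writing must start by 39 − 10 = day 29.
Since writing (must start by day 29) depends on it, figure drafting must finish by day 29. Backing off its 12-day duration gives a latest start of day 17.
Since figure drafting (must start by day 17) depends on it, analysis must finish by day 17. Backing off its 7-day duration gives a latest start of day 10.
So analysis can start as early as day 7 and as late as day 10, giving 10 − 7 = 3 days of slack.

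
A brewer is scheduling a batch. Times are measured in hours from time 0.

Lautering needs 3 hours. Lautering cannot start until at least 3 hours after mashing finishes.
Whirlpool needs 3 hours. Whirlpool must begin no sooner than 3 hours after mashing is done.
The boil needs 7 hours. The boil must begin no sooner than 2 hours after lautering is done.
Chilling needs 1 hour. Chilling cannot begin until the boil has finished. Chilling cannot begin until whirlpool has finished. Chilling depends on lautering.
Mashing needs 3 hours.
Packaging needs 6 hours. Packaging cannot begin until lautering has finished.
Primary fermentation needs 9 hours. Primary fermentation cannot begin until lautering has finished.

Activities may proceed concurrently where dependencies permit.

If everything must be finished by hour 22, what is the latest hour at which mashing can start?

3

Nothing follows chilling; the deadline of hour 22 is its only limit. It must start by 22 − 1 = hour 21.
The boil must finish before chilling (must start by hour 21). With a 7-hour duration, the boil must start by 21 − 7 = hour 14.
To finish by hour 22, primary fermentation (duration 9) must start no later than hour 13.
To finish by hour 22, packaging (duration 6) must start no later than hour 16.
For lautering: the boil (must start by hour 14, minus 2-hour gap → hour 12); chilling (must start by hour 21); primary fermentation (must start by hour 13); packaging (must start by hour 16). The most restrictive is hour 12; with a 3-hour duration, lautering must start by hour 9.
Whirlpool must finish before chilling (must start by hour 21). With a 3-hour duration, whirlpool must start by 21 − 3 = hour 18.
Mashing has several dependents: lautering (must start by hour 9, minus 3-hour gap → hour 6); whirlpool (must start by hour 18, minus 3-hour gap → hour 15). The earliest of those limits is hour 6, so mashing must start by 6 − 3 = hour 3.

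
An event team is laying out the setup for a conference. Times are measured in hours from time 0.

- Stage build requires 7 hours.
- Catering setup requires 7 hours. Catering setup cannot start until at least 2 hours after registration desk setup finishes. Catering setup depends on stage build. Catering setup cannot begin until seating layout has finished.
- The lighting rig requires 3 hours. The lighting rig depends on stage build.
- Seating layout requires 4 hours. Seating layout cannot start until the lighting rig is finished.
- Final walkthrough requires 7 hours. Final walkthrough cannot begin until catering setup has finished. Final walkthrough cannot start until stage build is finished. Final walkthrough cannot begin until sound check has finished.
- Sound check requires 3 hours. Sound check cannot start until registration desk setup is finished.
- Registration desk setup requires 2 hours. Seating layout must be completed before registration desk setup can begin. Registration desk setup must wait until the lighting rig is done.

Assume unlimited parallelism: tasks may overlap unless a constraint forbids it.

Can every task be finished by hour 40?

Stage build has no prerequisites, so it starts at hour 0 and finishes at hour 7.
After stage build (finishes hour 7), the lighting rig can start at hour 7 and finishes at hour 10.
After the lighting rig (finishes hour 10), seating layout can start at hour 10 and finishes at hour 14.
For registration desk setup: seating layout (finishes hour 14); the lighting rig (finishes hour 10). Taking the maximum gives a start of hour 14, and it finishes at 14 + 2 = hour 16.
Sound check cannot begin until registration desk setup (finishes hour 16). It runs from hour 16 to 16 + 3 = hour 19.
Catering setup has to wait for registration desk setup (finishes hour 16, plus 2-hour gap → hour 18); stage build (finishes hour 7); seating layout (finishes hour 14). The latest of these is hour 18, so catering setup runs hour 18 to 18 + 7 = hour 25.
Final walkthrough needs all of catering setup (finishes hour 25); stage build (finishes hour 7); sound check (finishes hour 19). That puts its earliest start at hour 25; it finishes at 25 + 7 = hour 32.
Every task is finished by hour 32, which is no later than the deadline of 40, so the schedule is feasible.

Yes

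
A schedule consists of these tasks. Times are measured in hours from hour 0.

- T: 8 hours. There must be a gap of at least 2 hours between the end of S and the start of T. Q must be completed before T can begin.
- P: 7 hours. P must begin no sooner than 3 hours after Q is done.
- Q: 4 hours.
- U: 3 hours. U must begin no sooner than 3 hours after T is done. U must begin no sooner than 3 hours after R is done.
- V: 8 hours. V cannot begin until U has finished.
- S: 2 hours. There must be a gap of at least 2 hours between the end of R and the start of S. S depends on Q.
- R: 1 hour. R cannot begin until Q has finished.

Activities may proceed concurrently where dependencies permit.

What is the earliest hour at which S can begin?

Q can start immediately at hour 0; it finishes at hour 4.
R cannot begin until Q (finishes hour 4). It runs from hour 4 to 4 + 1 = hour 5.
S waits on R (finishes hour 5, plus 2-hour gap → hour 7); Q (finishes hour 4). The latest of these is hour 7, which is the earliest S can start.

7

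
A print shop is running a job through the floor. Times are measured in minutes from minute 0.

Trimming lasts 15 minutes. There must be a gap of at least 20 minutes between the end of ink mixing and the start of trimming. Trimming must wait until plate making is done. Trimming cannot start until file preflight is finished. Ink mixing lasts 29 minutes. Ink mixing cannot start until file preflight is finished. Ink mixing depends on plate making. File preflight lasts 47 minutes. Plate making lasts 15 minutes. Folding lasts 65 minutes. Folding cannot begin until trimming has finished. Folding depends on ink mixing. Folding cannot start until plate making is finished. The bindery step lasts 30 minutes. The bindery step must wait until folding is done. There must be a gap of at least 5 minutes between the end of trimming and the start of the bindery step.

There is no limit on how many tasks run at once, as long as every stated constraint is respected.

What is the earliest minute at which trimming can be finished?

Nothing blocks plate making, so it runs from minute 0 to minute 15.
File preflight has no prerequisites, so it starts at minute 0 and finishes at minute 47.
Ink mixing needs all of file preflight (finishes minute 47); plate making (finishes minute 15). That puts its earliest start at minute 47; it finishes at 47 + 29 = minute 76.
Trimming has to wait for ink mixing (finishes minute 76, plus 20-minute gap → minute 96); plate making (finishes minute 15); file preflight (finishes minute 47). The latest of these is minute 96, so trimming runs minute 96 to 96 + 15 = minute 111.

111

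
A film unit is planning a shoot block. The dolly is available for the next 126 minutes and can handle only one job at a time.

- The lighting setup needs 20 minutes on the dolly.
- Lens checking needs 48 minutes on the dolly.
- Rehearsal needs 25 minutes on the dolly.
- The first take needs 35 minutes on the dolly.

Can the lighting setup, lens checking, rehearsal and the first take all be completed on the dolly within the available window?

No

Running back to back, the jobs need 20 + 48 + 25 + 35 = 128 minutes on the dolly.
Since 128 > 126, they cannot all fit.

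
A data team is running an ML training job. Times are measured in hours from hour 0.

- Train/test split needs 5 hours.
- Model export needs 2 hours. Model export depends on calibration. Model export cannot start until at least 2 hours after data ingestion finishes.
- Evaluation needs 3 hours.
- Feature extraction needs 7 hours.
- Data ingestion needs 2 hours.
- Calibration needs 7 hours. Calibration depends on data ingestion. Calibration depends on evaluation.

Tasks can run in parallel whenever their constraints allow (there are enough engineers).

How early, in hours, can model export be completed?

12

Evaluation has no prerequisites, so it starts at hour 0 and finishes at hour 3.
Nothing blocks data ingestion, so it runs from hour 0 to hour 2.
Calibration has to wait for data ingestion (finishes hour 2); evaluation (finishes hour 3). The latest of these is hour 3, so calibration runs hour 3 to 3 + 7 = hour 10.
Model export cannot start until calibration (finishes hour 10); data ingestion (finishes hour 2, plus 2-hour gap → hour 4). The controlling bound is hour 10, so model export finishes at 10 + 2 = hour 12.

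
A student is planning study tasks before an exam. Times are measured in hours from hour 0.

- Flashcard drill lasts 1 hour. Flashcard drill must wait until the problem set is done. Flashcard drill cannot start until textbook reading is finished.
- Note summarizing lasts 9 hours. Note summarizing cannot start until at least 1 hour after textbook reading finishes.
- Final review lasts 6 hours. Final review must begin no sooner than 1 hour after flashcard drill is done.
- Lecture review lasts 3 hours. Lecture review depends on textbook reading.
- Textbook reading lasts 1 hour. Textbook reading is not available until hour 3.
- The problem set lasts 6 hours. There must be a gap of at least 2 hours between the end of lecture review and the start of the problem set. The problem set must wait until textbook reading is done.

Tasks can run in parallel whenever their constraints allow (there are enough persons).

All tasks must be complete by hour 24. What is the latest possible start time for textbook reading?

4

Final review must finish by hour 24; it takes 6 hours, so it must start by 24 − 6 = hour 18.
Flashcard drill has to be done before final review (must start by hour 18, minus 1-hour gap → hour 17). That means finishing by hour 17, i.e. starting by 17 − 1 = hour 16.
The problem set has to be done before flashcard drill (must start by hour 16). That means finishing by hour 16, i.e. starting by 16 − 6 = hour 10.
Lecture review feeds into the problem set (must start by hour 10, minus 2-hour gap → hour 8); so lecture review must finish by hour 8 and therefore start by hour 5.
Note summarizing has no dependents, so it just needs to finish by hour 24. Starting by 24 − 9 = hour 15 achieves that.
Textbook reading feeds lecture review (must start by hour 5); the problem set (must start by hour 10); flashcard drill (must start by hour 16); note summarizing (must start by hour 15, minus 1-hour gap → hour 14). Taking the minimum, textbook reading must finish by hour 5 and start by 5 − 1 = hour 4.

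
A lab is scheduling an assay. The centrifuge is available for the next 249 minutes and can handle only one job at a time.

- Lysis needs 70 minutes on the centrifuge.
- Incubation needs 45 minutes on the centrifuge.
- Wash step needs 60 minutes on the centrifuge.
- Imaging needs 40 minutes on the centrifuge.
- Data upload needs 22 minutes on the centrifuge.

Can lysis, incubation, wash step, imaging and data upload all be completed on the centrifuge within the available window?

Running back to back, the jobs need 70 + 45 + 60 + 40 + 22 = 237 minutes on the centrifuge.
Since 237 ≤ 249, they fit within the window.

Yes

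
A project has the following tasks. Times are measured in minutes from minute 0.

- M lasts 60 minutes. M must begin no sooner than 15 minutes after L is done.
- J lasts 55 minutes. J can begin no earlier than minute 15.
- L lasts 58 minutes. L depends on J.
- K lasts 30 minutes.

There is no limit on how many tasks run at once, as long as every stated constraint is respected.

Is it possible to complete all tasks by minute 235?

K has no prerequisites, so it starts at minute 0 and finishes at minute 30.
J cannot begin until its own release at minute 15. It runs from minute 15 to 15 + 55 = minute 70.
After J (finishes minute 70), L can start at minute 70 and finishes at minute 128.
M waits on L (finishes minute 128, plus 15-minute gap → minute 143), so it starts at minute 143 and finishes at 143 + 60 = minute 203.
Every task is finished by minute 203, which is no later than the deadline of 235, so the schedule is feasible.

Yes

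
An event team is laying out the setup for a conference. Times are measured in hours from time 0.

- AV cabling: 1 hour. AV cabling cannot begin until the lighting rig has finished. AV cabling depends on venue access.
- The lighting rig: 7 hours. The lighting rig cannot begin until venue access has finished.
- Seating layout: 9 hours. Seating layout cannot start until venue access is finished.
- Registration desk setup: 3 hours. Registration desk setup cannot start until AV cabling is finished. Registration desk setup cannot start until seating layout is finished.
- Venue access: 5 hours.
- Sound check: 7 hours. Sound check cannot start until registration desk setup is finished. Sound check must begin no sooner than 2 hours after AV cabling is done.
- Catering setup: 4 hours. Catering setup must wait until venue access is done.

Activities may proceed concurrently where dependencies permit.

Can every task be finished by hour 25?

Yes

Venue access has no prerequisites, so it starts at hour 0 and finishes at hour 5.
Catering setup cannot begin until venue access (finishes hour 5). It runs from hour 5 to 5 + 4 = hour 9.
Seating layout waits on venue access (finishes hour 5), so it starts at hour 5 and finishes at 5 + 9 = hour 14.
The lighting rig cannot begin until venue access (finishes hour 5). It runs from hour 5 to 5 + 7 = hour 12.
AV cabling needs all of the lighting rig (finishes hour 12); venue access (finishes hour 5). That puts its earliest start at hour 12; it finishes at 12 + 1 = hour 13.
For registration desk setup: AV cabling (finishes hour 13); seating layout (finishes hour 14). Taking the maximum gives a start of hour 14, and it finishes at 14 + 3 = hour 17.
For sound check: registration desk setup (finishes hour 17); AV cabling (finishes hour 13, plus 2-hour gap → hour 15). Taking the maximum gives a start of hour 17, and it finishes at 17 + 7 = hour 24.
Every task is finished by hour 24, which is no later than the deadline of 25, so the schedule is feasible.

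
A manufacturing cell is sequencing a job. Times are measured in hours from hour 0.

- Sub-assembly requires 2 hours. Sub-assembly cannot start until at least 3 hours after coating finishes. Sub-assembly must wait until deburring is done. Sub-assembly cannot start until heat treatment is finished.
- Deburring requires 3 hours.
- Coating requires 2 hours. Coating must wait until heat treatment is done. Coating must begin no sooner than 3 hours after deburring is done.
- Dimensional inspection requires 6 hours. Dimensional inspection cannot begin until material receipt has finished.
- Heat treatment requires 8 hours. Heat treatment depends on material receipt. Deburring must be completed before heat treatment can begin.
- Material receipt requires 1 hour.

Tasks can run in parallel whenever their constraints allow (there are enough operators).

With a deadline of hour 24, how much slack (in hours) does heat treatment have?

6

Nothing blocks deburring, so it runs from hour 0 to hour 3.
Nothing blocks material receipt, so it runs from hour 0 to hour 1.
Heat treatment needs all of material receipt (finishes hour 1); deburring (finishes hour 3). That puts its earliest start at hour 3; it finishes at 3 + 8 = hour 11.

Working backward from the deadline:
Sub-assembly must finish by hour 24; it takes 2 hours, so it must start by 24 − 2 = hour 22.
Coating must finish before sub-assembly (must start by hour 22, minus 3-hour gap → hour 19). With a 2-hour duration, coating must start by 19 − 2 = hour 17.
Heat treatment has several dependents: coating (must start by hour 17); sub-assembly (must start by hour 22). The earliest of those limits is hour 17, so heat treatment must start by 17 − 8 = hour 9.
So heat treatment can start as early as hour 3 and as late as hour 9, giving 9 − 3 = 6 hours of slack.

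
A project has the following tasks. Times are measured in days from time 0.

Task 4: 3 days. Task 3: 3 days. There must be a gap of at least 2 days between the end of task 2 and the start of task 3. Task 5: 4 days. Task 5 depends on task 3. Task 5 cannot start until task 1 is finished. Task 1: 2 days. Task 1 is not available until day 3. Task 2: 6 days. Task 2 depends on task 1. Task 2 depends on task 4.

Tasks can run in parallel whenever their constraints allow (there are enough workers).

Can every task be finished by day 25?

Task 4 can start immediately at day 0; it finishes at day 3.
Task 1 cannot begin until its own release at day 3. It runs from day 3 to 3 + 2 = day 5.
For task 2: task 1 (finishes day 5); task 4 (finishes day 3). Taking the maximum gives a start of day 5, and it finishes at 5 + 6 = day 11.
Task 3 cannot begin until task 2 (finishes day 11, plus 2-day gap → day 13). It runs from day 13 to 13 + 3 = day 16.
For task 5: task 3 (finishes day 16); task 1 (finishes day 5). Taking the maximum gives a start of day 16, and it finishes at 16 + 4 = day 20.
Every task is finished by day 20, which is no later than the deadline of 25, so the schedule is feasible.

Yes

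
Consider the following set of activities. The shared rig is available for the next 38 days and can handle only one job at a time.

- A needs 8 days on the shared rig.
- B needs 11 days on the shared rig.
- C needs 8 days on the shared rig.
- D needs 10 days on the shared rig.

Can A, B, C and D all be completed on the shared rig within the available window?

Running back to back, the jobs need 8 + 11 + 8 + 10 = 37 days on the shared rig.
Since 37 ≤ 38, they fit within the window.

Yes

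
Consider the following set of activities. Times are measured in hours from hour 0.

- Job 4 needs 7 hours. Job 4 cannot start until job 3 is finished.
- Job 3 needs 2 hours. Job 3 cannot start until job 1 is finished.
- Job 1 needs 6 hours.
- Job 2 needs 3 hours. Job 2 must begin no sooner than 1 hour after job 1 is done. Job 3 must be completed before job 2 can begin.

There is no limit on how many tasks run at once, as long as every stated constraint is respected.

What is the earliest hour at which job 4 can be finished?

15

Job 1 has no prerequisites, so it starts at hour 0 and finishes at hour 6.
After job 1 (finishes hour 6), job 3 can start at hour 6 and finishes at hour 8.
After job 3 (finishes hour 8), job 4 can start at hour 8 and finishes at hour 15.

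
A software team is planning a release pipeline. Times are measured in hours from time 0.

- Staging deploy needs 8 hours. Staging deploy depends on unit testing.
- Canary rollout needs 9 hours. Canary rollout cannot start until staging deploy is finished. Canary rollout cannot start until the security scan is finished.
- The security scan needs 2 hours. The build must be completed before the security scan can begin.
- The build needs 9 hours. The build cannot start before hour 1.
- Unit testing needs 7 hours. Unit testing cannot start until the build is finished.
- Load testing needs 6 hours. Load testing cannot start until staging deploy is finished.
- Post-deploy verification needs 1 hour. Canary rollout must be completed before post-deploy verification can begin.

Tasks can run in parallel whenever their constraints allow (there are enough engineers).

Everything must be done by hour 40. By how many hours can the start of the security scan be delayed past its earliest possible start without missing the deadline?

The build cannot begin until its own release at hour 1. It runs from hour 1 to 1 + 9 = hour 10.
After the build (finishes hour 10), the security scan can start at hour 10 and finishes at hour 12.

Working backward from the deadline:
Nothing follows post-deploy verification; the deadline of hour 40 is its only limit. It must start by 40 − 1 = hour 39.
Canary rollout must finish before post-deploy verification (must start by hour 39). With a 9-hour duration, canary rollout must start by 39 − 9 = hour 30.
The security scan feeds into canary rollout (must start by hour 30); so the security scan must finish by hour 30 and therefore start by hour 28.
So the security scan can start as early as hour 10 and as late as hour 28, giving 28 − 10 = 18 hours of slack.

18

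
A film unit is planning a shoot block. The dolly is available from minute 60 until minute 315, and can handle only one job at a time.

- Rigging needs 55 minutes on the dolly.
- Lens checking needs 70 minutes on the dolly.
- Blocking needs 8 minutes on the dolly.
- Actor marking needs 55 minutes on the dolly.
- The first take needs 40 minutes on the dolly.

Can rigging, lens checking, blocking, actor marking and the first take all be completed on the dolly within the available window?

Yes

The dolly window is 315 − 60 = 255 minutes.
Running back to back, the jobs need 55 + 70 + 8 + 55 + 40 = 228 minutes on the dolly.
Since 228 ≤ 255, they fit within the window.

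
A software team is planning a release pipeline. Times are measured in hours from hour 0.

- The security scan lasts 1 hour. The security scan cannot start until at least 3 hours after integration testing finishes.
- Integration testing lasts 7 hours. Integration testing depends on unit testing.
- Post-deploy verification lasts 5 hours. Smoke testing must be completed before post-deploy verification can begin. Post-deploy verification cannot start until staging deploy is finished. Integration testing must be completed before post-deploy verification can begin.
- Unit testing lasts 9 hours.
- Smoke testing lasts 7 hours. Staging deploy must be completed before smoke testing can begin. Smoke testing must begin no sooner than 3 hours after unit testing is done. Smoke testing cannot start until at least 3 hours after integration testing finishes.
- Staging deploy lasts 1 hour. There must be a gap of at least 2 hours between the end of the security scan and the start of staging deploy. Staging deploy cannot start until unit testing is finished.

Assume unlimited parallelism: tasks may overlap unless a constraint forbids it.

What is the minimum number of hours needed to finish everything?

35

Nothing blocks unit testing, so it runs from hour 0 to hour 9.
After unit testing (finishes hour 9), integration testing can start at hour 9 and finishes at hour 16.
The security scan cannot begin until integration testing (finishes hour 16, plus 3-hour gap → hour 19). It runs from hour 19 to 19 + 1 = hour 20.
Staging deploy needs all of the security scan (finishes hour 20, plus 2-hour gap → hour 22); unit testing (finishes hour 9). That puts its earliest start at hour 22; it finishes at 22 + 1 = hour 23.
Smoke testing has to wait for staging deploy (finishes hour 23); unit testing (finishes hour 9, plus 3-hour gap → hour 12); integration testing (finishes hour 16, plus 3-hour gap → hour 19). The latest of these is hour 23, so smoke testing runs hour 23 to 23 + 7 = hour 30.
Post-deploy verification has to wait for smoke testing (finishes hour 30); staging deploy (finishes hour 23); integration testing (finishes hour 16). The latest of these is hour 30, so post-deploy verification runs hour 30 to 30 + 5 = hour 35.
All tasks are finished once the last one completes. Finish times: Unit testing at 9, Integration testing at 16, The security scan at 20, Staging deploy at 23, Smoke testing at 30, Post-deploy verification at 35. The latest is hour 35.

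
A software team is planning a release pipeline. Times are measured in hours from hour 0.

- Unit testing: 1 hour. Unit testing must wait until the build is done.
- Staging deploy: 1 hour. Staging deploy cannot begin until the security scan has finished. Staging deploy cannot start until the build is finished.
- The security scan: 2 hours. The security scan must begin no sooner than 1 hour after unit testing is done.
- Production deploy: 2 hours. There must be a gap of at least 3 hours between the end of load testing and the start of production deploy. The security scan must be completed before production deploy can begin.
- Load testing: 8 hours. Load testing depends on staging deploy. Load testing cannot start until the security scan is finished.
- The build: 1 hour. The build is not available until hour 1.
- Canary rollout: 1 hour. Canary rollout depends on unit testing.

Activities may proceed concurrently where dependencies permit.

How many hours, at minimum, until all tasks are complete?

The build waits on its own release at hour 1, so it starts at hour 1 and finishes at 1 + 1 = hour 2.
Unit testing waits on the build (finishes hour 2), so it starts at hour 2 and finishes at 2 + 1 = hour 3.
Canary rollout waits on unit testing (finishes hour 3), so it starts at hour 3 and finishes at 3 + 1 = hour 4.
The security scan waits on unit testing (finishes hour 3, plus 1-hour gap → hour 4), so it starts at hour 4 and finishes at 4 + 2 = hour 6.
For staging deploy: the security scan (finishes hour 6); the build (finishes hour 2). Taking the maximum gives a start of hour 6, and it finishes at 6 + 1 = hour 7.
Load testing cannot start until staging deploy (finishes hour 7); the security scan (finishes hour 6). The controlling bound is hour 7, so load testing finishes at 7 + 8 = hour 15.
Production deploy cannot start until load testing (finishes hour 15, plus 3-hour gap → hour 18); the security scan (finishes hour 6). The controlling bound is hour 18, so production deploy finishes at 18 + 2 = hour 20.
All tasks are finished once the last one completes. Finish times: The build at 2, Unit testing at 3, The security scan at 6, Staging deploy at 7, Canary rollout at 4, Load testing at 15, Production deploy at 20. The latest is hour 20.

20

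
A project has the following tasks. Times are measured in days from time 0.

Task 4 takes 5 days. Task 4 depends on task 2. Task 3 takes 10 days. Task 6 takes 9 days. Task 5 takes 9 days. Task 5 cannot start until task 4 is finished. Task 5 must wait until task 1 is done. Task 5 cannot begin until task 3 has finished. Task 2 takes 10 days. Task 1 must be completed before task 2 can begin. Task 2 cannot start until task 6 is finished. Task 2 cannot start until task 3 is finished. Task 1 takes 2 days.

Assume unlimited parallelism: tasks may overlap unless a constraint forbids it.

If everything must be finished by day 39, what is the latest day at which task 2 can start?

15

Nothing follows task 5; the deadline of day 39 is its only limit. It must start by 39 − 9 = day 30.
Task 4 must finish before task 5 (must start by day 30). With a 5-day duration, task 4 must start by 30 − 5 = day 25.
Task 2 must finish before task 4 (must start by day 25). With a 10-day duration, task 2 must start by 25 − 10 = day 15.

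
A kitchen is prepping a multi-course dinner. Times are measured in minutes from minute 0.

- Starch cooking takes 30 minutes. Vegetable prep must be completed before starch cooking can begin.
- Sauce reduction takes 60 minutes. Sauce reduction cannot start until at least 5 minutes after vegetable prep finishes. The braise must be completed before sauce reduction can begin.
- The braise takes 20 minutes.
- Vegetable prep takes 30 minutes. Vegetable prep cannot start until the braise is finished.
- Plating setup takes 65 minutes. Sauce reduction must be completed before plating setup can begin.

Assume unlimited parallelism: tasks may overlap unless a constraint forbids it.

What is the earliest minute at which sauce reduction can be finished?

The braise has no prerequisites, so it starts at minute 0 and finishes at minute 20.
Vegetable prep cannot begin until the braise (finishes minute 20). It runs from minute 20 to 20 + 30 = minute 50.
For sauce reduction: vegetable prep (finishes minute 50, plus 5-minute gap → minute 55); the braise (finishes minute 20). Taking the maximum gives a start of minute 55, and it finishes at 55 + 60 = minute 115.

115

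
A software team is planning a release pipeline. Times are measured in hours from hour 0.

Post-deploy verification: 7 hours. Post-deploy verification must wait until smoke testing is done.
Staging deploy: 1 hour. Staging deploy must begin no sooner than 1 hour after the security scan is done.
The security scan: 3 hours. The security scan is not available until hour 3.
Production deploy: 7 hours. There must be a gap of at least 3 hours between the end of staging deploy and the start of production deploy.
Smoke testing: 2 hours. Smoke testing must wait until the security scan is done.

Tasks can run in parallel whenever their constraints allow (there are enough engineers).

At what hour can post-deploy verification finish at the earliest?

15

The security scan cannot begin until its own release at hour 3. It runs from hour 3 to 3 + 3 = hour 6.
Smoke testing waits on the security scan (finishes hour 6), so it starts at hour 6 and finishes at 6 + 2 = hour 8.
After smoke testing (finishes hour 8), post-deploy verification can start at hour 8 and finishes at hour 15.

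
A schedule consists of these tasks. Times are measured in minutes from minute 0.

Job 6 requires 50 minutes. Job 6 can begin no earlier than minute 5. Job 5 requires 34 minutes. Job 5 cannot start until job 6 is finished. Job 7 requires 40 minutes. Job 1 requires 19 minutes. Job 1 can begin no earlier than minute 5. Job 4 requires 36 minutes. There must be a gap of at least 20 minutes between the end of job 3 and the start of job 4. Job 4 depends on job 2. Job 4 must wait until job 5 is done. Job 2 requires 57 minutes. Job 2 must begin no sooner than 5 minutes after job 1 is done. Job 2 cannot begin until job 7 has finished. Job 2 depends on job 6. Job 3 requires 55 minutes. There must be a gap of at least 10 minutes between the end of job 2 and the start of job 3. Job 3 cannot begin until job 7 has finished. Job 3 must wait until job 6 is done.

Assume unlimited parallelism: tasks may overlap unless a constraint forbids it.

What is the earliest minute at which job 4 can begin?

197

Job 7 can start immediately at minute 0; it finishes at minute 40.
Job 6 waits on its own release at minute 5, so it starts at minute 5 and finishes at 5 + 50 = minute 55.
After job 6 (finishes minute 55), job 5 can start at minute 55 and finishes at minute 89.
Job 1 cannot begin until its own release at minute 5. It runs from minute 5 to 5 + 19 = minute 24.
Job 2 needs all of job 1 (finishes minute 24, plus 5-minute gap → minute 29); job 7 (finishes minute 40); job 6 (finishes minute 55). That puts its earliest start at minute 55; it finishes at 55 + 57 = minute 112.
Job 3 cannot start until job 2 (finishes minute 112, plus 10-minute gap → minute 122); job 7 (finishes minute 40); job 6 (finishes minute 55). The controlling bound is minute 122, so job 3 finishes at 122 + 55 = minute 177.
Job 4 waits on job 3 (finishes minute 177, plus 20-minute gap → minute 197); job 2 (finishes minute 112); job 5 (finishes minute 89). The latest of these is minute 197, which is the earliest job 4 can start.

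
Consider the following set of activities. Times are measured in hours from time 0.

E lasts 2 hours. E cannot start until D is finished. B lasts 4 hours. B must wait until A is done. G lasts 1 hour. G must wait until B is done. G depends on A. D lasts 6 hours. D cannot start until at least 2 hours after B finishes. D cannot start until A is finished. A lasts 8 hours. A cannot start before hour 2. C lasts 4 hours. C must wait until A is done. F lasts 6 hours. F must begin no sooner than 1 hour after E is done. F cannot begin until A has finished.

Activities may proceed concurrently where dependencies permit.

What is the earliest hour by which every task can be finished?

31

A waits on its own release at hour 2, so it starts at hour 2 and finishes at 2 + 8 = hour 10.
C waits on A (finishes hour 10), so it starts at hour 10 and finishes at 10 + 4 = hour 14.
After A (finishes hour 10), B can start at hour 10 and finishes at hour 14.
G needs all of B (finishes hour 14); A (finishes hour 10). That puts its earliest start at hour 14; it finishes at 14 + 1 = hour 15.
For D: B (finishes hour 14, plus 2-hour gap → hour 16); A (finishes hour 10). Taking the maximum gives a start of hour 16, and it finishes at 16 + 6 = hour 22.
E cannot begin until D (finishes hour 22). It runs from hour 22 to 22 + 2 = hour 24.
F cannot start until E (finishes hour 24, plus 1-hour gap → hour 25); A (finishes hour 10). The controlling bound is hour 25, so F finishes at 25 + 6 = hour 31.
All tasks are finished once the last one completes. Finish times: A at 10, B at 14, C at 14, D at 22, E at 24, F at 31, G at 15. The latest is hour 31.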